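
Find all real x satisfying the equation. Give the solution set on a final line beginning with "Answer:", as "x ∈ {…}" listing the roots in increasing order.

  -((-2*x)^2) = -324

Step 1. [-((-2*x)^2) = -324] leading − — multiply by −1. So neg: (-2*x)^2 = 324.
Step 2. [(-2*x)^2 = 324] LHS squared, RHS 324 ≥ 0: apply √ (±) ⇒ sqrt: -2*x = 18 or -18.
Step 3. [-2*x = 18 or -18] divide by the outer -2, so div: x = -9 or 9.

Answer: x ∈ {-9, 9}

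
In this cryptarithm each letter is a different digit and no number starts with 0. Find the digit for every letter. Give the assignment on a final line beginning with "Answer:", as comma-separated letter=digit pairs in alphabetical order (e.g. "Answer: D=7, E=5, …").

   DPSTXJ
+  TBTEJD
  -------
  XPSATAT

Step 1. [X] X is the leading digit of a 7-digit sum of two 6-digit numbers; the final carry is exactly 1. So X=1.
Step 2. [col 1: J + D ≡ T (mod 10)] T=9 is one option consistent with column 1 (J + D ≡ T (mod 10), carry-in 0) — take it, so T=9.
Step 3. [col 1: J + D ≡ T (mod 10)] several values work for J in column 1 (J + D ≡ T (mod 10), carry-in 0); try J=6. So J=6.
Step 4. [col 1: J + D ≡ T (mod 10)] column 1 reads J+D+carry(0)=T with J=6, T=9; with digits 1,6,9 already taken and all letters distinct, the only value for D is 3, so D=3.
Step 5. [col 2: X + J ≡ A (mod 10)] column 2 reads X+J+carry(0)=A with X=1, J=6; with digits 1,3,6,9 already taken and all letters distinct, the only value for A is 7, so A=7.
Step 6. [col 3: T + E ≡ T (mod 10)] from column 3 (T=9, carry-in 0, digits 1,3,6,7,9 already taken and all letters distinct): E must equal 0. So E=0.
Step 7. [col 4: S + T ≡ A (mod 10)] from column 4 (T=9, A=7, carry-in 0, digits 0,1,3,6,7,9 already taken and all letters distinct): S must equal 8, so S=8.
Step 8. [col 5: P + B ≡ S (mod 10)] several values work for P in column 5 (P + B ≡ S (mod 10), carry-in 1); try P=2. So P=2.
Step 9. [col 5: P + B ≡ S (mod 10)] from column 5 (P=2, S=8, carry-in 1, digits 0,1,2,3,6,7,8,9 already taken and all letters distinct): B must equal 5 ⇒ B=5.

Answer: A=7, B=5, D=3, E=0, J=6, P=2, S=8, T=9, X=1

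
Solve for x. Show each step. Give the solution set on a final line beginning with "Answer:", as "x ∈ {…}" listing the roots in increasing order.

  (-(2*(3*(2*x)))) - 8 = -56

Step 1. [(-(2*(3*(2*x)))) - 8 = -56] 8 comes off first (add 8) ⇒ sub: -(2*(3*(2*x))) = -48.
Step 2. [-(2*(3*(2*x))) = -48] leading − — multiply by −1. So neg: 2*(3*(2*x)) = 48.
Step 3. [2*(3*(2*x)) = 48] divide by the outer 2. So div: 3*(2*x) = 24.
Step 4. [3*(2*x) = 24] LHS = 3·(…); ÷3 both sides ⇒ div: 2*x = 8.
Step 5. [2*x = 8] LHS = 2·(…); ÷2 both sides, so div: x = 4.

Answer: x ∈ {4}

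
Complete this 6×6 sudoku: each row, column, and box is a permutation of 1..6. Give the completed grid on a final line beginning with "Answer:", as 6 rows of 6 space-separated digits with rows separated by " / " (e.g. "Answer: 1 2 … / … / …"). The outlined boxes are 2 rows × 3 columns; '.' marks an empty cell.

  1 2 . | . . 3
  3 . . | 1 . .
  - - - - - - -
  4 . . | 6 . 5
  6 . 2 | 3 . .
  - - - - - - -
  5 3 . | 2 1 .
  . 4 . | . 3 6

Step 1. [r1c4∈{4,5}] 4 has one home in col 4: r1c4 ⇒ r1c4=4.
Step 2. [r2c2∈{5,6}] in col 2, 6 fits only at r2c2, so r2c2=6.
Step 3. [r4c6∈{1,4}] in col 6, 1 fits only at r4c6 ⇒ r4c6=1.
Step 4. [r1c3∈{5}] r1c3's peers cover all but 5. So r1c3=5.
Step 5. [r3c5∈{2}] nothing but 2 survives at r3c5, so r3c5=2.
Step 6. [r3c2∈{1}] r3c2's peers cover all but 1. So r3c2=1.
Step 7. [r4c5∈{4}] r4c5 is down to just 4. So r4c5=4.
Step 8. [r5c3∈{6}] r5c3 is down to just 6. So r5c3=6.
Step 9. [r6c1∈{2}] r6c1's peers cover all but 2. So r6c1=2.
Step 10. [r4c2∈{5}] nothing but 5 survives at r4c2, so r4c2=5.
Step 11. [r2c6∈{2}] r2c6 has the single candidate 2 ⇒ r2c6=2.
Step 12. [r6c4∈{5}] nothing but 5 survives at r6c4. So r6c4=5.
Step 13. [r6c3∈{1}] only 1 remains possible at r6c3, so r6c3=1.
Step 14. [r2c3∈{4}] r2c3 is down to just 4. So r2c3=4.
Step 15. [r5c6∈{4}] nothing but 4 survives at r5c6, so r5c6=4.
Step 16. [r1c5∈{6}] nothing but 6 survives at r1c5, so r1c5=6.
Step 17. [r3c3∈{3}] only 3 remains possible at r3c3. So r3c3=3.
Step 18. [r2c5∈{5}] r2c5 is down to just 5. So r2c5=5.

Answer: 1 2 5 4 6 3 / 3 6 4 1 5 2 / 4 1 3 6 2 5 / 6 5 2 3 4 1 / 5 3 6 2 1 4 / 2 4 1 5 3 6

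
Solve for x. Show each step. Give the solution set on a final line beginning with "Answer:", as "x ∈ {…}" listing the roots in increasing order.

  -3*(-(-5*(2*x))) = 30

Step 1. [-3*(-(-5*(2*x))) = 30] LHS = -3·(…); ÷-3 both sides ⇒ div: -(-5*(2*x)) = -10.
Step 2. [-(-5*(2*x)) = -10] flip signs both sides. So neg: -5*(2*x) = 10.
Step 3. [-5*(2*x) = 10] -5 out front; divide by -5, so div: 2*x = -2.
Step 4. [2*x = -2] LHS = 2·(…); ÷2 both sides ⇒ div: x = -1.

Answer: x ∈ {-1}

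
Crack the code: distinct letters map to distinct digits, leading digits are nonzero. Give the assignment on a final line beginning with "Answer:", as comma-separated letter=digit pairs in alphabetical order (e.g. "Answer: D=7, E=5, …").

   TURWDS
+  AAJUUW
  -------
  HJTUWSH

Step 1. [col 1: S + W ≡ H (mod 10)] no forcing yet in column 1 (carry-in 0); S=5 is free and consistent — try it ⇒ S=5.
Step 2. [col 1: S + W ≡ H (mod 10)] several values work for H in column 1 (S + W ≡ H (mod 10), carry-in 0); try H=1 ⇒ H=1.
Step 3. [col 1: S + W ≡ H (mod 10)] in column 1 we have S+W≡H with carry-in 0; given S=5, H=1 and digits 1,5 already taken and all letters distinct, that pins W to 6, so W=6.
Step 4. [col 2: D + U ≡ S (mod 10)] several values work for D in column 2 (D + U ≡ S (mod 10), carry-in 1); try D=4, so D=4.
Step 5. [col 2: D + U ≡ S (mod 10)] from column 2 (D=4, S=5, carry-in 1, digits 1,4,5,6 already taken and all letters distinct): U must equal 0 ⇒ U=0.
Step 6. [col 4: R + J ≡ U (mod 10)] several values work for R in column 4 (R + J ≡ U (mod 10), carry-in 0); try R=3, so R=3.
Step 7. [col 4: R + J ≡ U (mod 10)] from column 4 (R=3, U=0, carry-in 0, digits 0,1,3,4,5,6 already taken and all letters distinct): J must equal 7. So J=7.
Step 8. [col 5: U + A ≡ T (mod 10)] column 5 reads U+A+carry(1)=T with U=0; with digits 0,1,3,4,5,6,7 already taken and all letters distinct, the only value for A is 8, so A=8.
Step 9. [col 5: U + A ≡ T (mod 10)] in column 5 we have U+A≡T with carry-in 1; given U=0, A=8 and digits 0,1,3,4,5,6,7,8 already taken and all letters distinct, that pins T to 9, so T=9.

Answer: A=8, D=4, H=1, J=7, R=3, S=5, T=9, U=0, W=6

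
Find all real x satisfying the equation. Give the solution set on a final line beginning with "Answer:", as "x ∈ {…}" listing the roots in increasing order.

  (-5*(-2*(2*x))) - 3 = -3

Step 1. [(-5*(-2*(2*x))) - 3 = -3] 3 comes off first (add 3). So sub: -5*(-2*(2*x)) = 0.
Step 2. [-5*(-2*(2*x)) = 0] LHS = -5·(…); ÷-5 both sides ⇒ div: -2*(2*x) = 0.
Step 3. [-2*(2*x) = 0] -2 out front; divide by -2. So div: 2*x = 0.
Step 4. [2*x = 0] LHS = 2·(…); ÷2 both sides, so div: x = 0.

Answer: x ∈ {0}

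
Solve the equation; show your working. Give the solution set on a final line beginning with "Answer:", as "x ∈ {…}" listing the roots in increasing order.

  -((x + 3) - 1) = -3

Step 1. [-((x + 3) - 1) = -3] LHS negated; negate both sides. So neg: (x + 3) - 1 = 3.
Step 2. [(x + 3) - 1 = 3] peel the -1: add 1 from each side, so sub: x + 3 = 4.
Step 3. [x + 3 = 4] 3 comes off first (subtract 3). So sub: x = 1.

Answer: x ∈ {1}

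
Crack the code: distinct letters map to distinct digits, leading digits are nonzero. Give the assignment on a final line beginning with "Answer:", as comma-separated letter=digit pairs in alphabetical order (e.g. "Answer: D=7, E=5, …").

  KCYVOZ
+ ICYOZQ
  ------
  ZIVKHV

Step 1. [col 1: Z + Q ≡ V (mod 10)] several values work for Z in column 1 (Z + Q ≡ V (mod 10), carry-in 0); try Z=5 ⇒ Z=5.
Step 2. [col 1: Z + Q ≡ V (mod 10)] several values work for V in column 1 (Z + Q ≡ V (mod 10), carry-in 0); try V=7, so V=7.
Step 3. [col 1: Z + Q ≡ V (mod 10)] column 1 reads Z+Q+carry(0)=V with Z=5, V=7; with digits 5,7 already taken and all letters distinct, the only value for Q is 2 ⇒ Q=2.
Step 4. [col 2: O + Z ≡ H (mod 10)] no forcing yet in column 2 (carry-in 0); O=4 is free and consistent — try it. So O=4.
Step 5. [col 2: O + Z ≡ H (mod 10)] column 2: given O=4, Z=5, carry-in 0, and digits 2,4,5,7 already taken and all letters distinct, O+Z≡H (mod 10) forces H=9 ⇒ H=9.
Step 6. [col 3: V + O ≡ K (mod 10)] column 3: given V=7, O=4, carry-in 0, and digits 2,4,5,7,9 already taken and all letters distinct, V+O≡K (mod 10) forces K=1, so K=1.
Step 7. [col 4: Y + Y ≡ V (mod 10)] Y=8 is one option consistent with column 4 (Y + Y ≡ V (mod 10), carry-in 1) — take it ⇒ Y=8.
Step 8. [col 5: C + C ≡ I (mod 10)] column 5: given nothing yet, carry-in 1, and digits 1,2,4,5,7,8,9 already taken and all letters distinct, C+C≡I (mod 10) forces I=3 ⇒ I=3.
Step 9. [col 5: C + C ≡ I (mod 10)] from column 5 (I=3, carry-in 1, digits 1,2,3,4,5,7,8,9 already taken and all letters distinct): C must equal 6, so C=6.

Answer: C=6, H=9, I=3, K=1, O=4, Q=2, V=7, Y=8, Z=5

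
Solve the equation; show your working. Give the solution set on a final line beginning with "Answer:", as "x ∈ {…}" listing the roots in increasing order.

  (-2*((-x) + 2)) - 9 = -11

Step 1. [(-2*((-x) + 2)) - 9 = -11] the outer -9 inverts by adding 9. So sub: -2*((-x) + 2) = -2.
Step 2. [-2*((-x) + 2) = -2] divide by the outer -2. So div: (-x) + 2 = 1.
Step 3. [(-x) + 2 = 1] the outer +2 inverts by subtracting 2 ⇒ sub: -x = -1.
Step 4. [-x = -1] flip signs both sides. So neg: x = 1.

Answer: x ∈ {1}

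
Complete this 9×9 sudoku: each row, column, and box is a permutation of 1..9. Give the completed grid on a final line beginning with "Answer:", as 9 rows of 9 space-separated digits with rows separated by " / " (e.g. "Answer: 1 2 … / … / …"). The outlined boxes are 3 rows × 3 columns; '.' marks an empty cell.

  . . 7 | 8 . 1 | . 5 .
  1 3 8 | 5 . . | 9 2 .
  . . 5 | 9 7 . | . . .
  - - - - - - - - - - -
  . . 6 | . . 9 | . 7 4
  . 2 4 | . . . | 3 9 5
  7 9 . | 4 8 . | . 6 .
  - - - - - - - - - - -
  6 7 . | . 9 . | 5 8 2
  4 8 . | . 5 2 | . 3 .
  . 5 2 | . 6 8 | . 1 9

Step 1. [r4c2∈{1}] only 1 remains possible at r4c2. So r4c2=1.
Step 2. [r3c9∈{1,3,6,8}] col 9 places 8 nowhere but r3c9, so r3c9=8.
Step 3. [r3c6∈{3,4,6}] 3 has one home in row 3: r3c6 ⇒ r3c6=3.
Step 4. [r5c4∈{1,6,7}] across col 4, 6 lands solely at r5c4 ⇒ r5c4=6.
Step 5. [r3c7∈{1,4,6}] row 3 places 1 nowhere but r3c7. So r3c7=1.
Step 6. [r4c4∈{2,3}] col 4 places 2 nowhere but r4c4, so r4c4=2.
Step 7. [r9c1∈{3}] r9c1's peers cover all but 3, so r9c1=3.
Step 8. [r1c5∈{2,4}] r1c5 is the only open cell in col 5 admitting 2. So r1c5=2.
Step 9. [r7c3∈{1}] nothing but 1 survives at r7c3 ⇒ r7c3=1.
Step 10. [r3c2∈{4,6}] row 3 places 6 nowhere but r3c2 ⇒ r3c2=6.
Step 11. [r2c9∈{6,7}] r2c9 is the only open cell in row 2 admitting 7 ⇒ r2c9=7.
Step 12. [r9c4∈{7}] r9c4 has the single candidate 7. So r9c4=7.
Step 13. [r8c9∈{6}] only 6 remains possible at r8c9. So r8c9=6.
Step 14. [r1c2∈{4}] only 4 remains possible at r1c2. So r1c2=4.
Step 15. [r2c6∈{4,6}] in row 2, 6 fits only at r2c6, so r2c6=6.
Step 16. [r5c1∈{8}] r5c1's peers cover all but 8, so r5c1=8.
Step 17. [r5c6∈{7}] nothing but 7 survives at r5c6 ⇒ r5c6=7.
Step 18. [r1c7∈{6}] only 6 remains possible at r1c7 ⇒ r1c7=6.
Step 19. [r6c6∈{5}] r6c6 is down to just 5 ⇒ r6c6=5.
Step 20. [r7c6∈{4}] r7c6's peers cover all but 4, so r7c6=4.
Step 21. [r7c4∈{3}] r7c4 has the single candidate 3 ⇒ r7c4=3.
Step 22. [r6c9∈{1}] only 1 remains possible at r6c9. So r6c9=1.
Step 23. [r2c5∈{4}] only 4 remains possible at r2c5. So r2c5=4.
Step 24. [r5c5∈{1}] r5c5's peers cover all but 1. So r5c5=1.
Step 25. [r1c1∈{9}] r1c1 has the single candidate 9 ⇒ r1c1=9.
Step 26. [r3c8∈{4}] r3c8's peers cover all but 4, so r3c8=4.
Step 27. [r1c9∈{3}] r1c9's peers cover all but 3 ⇒ r1c9=3.
Step 28. [r9c7∈{4}] only 4 remains possible at r9c7 ⇒ r9c7=4.
Step 29. [r4c1∈{5}] r4c1 has the single candidate 5. So r4c1=5.
Step 30. [r6c3∈{3}] nothing but 3 survives at r6c3. So r6c3=3.
Step 31. [r3c1∈{2}] r3c1 has the single candidate 2 ⇒ r3c1=2.
Step 32. [r8c3∈{9}] r8c3 has the single candidate 9, so r8c3=9.
Step 33. [r8c7∈{7}] r8c7 has the single candidate 7. So r8c7=7.
Step 34. [r4c7∈{8}] r4c7 has the single candidate 8. So r4c7=8.
Step 35. [r6c7∈{2}] only 2 remains possible at r6c7, so r6c7=2.
Step 36. [r8c4∈{1}] r8c4 has the single candidate 1, so r8c4=1.
Step 37. [r4c5∈{3}] nothing but 3 survives at r4c5, so r4c5=3.

Answer: 9 4 7 8 2 1 6 5 3 / 1 3 8 5 4 6 9 2 7 / 2 6 5 9 7 3 1 4 8 / 5 1 6 2 3 9 8 7 4 / 8 2 4 6 1 7 3 9 5 / 7 9 3 4 8 5 2 6 1 / 6 7 1 3 9 4 5 8 2 / 4 8 9 1 5 2 7 3 6 / 3 5 2 7 6 8 4 1 9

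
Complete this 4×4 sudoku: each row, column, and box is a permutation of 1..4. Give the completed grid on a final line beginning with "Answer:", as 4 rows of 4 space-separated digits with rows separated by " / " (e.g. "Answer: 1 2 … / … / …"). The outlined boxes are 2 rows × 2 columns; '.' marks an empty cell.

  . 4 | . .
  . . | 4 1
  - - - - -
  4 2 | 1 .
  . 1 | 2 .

Step 1. [r4c1∈{3}] r4c1 is down to just 3, so r4c1=3.
Step 2. [r1c4∈{2,3}] across col 4, 2 lands solely at r1c4. So r1c4=2.
Step 3. [r2c1∈{2}] r2c1's peers cover all but 2. So r2c1=2.
Step 4. [r1c1∈{1}] r1c1 has the single candidate 1. So r1c1=1.
Step 5. [r3c4∈{3}] r3c4's peers cover all but 3. So r3c4=3.
Step 6. [r4c4∈{4}] r4c4 has the single candidate 4, so r4c4=4.
Step 7. [r1c3∈{3}] r1c3's peers cover all but 3. So r1c3=3.
Step 8. [r2c2∈{3}] r2c2 has the single candidate 3, so r2c2=3.

Answer: 1 4 3 2 / 2 3 4 1 / 4 2 1 3 / 3 1 2 4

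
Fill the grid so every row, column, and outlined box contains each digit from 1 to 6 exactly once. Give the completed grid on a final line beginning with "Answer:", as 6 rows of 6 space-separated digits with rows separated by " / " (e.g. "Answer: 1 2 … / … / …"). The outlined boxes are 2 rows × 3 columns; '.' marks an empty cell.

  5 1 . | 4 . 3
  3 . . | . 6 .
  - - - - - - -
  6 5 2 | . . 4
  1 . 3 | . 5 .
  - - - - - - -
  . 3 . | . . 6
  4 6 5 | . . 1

Step 1. [r1c5∈{2}] r1c5 is down to just 2. So r1c5=2.
Step 2. [r6c4∈{2,3}] r6c4 is the only open cell in row 6 admitting 2, so r6c4=2.
Step 3. [r3c5∈{1,3}] col 5 places 1 nowhere but r3c5 ⇒ r3c5=1.
Step 4. [r2c2∈{2,4}] in row 2, 2 fits only at r2c2 ⇒ r2c2=2.
Step 5. [r2c6∈{5}] r2c6's peers cover all but 5 ⇒ r2c6=5.
Step 6. [r5c3∈{1}] r5c3 has the single candidate 1, so r5c3=1.
Step 7. [r4c2∈{4}] nothing but 4 survives at r4c2 ⇒ r4c2=4.
Step 8. [r3c4∈{3}] r3c4's peers cover all but 3, so r3c4=3.
Step 9. [r1c3∈{6}] r1c3 has the single candidate 6 ⇒ r1c3=6.
Step 10. [r2c4∈{1}] only 1 remains possible at r2c4, so r2c4=1.
Step 11. [r6c5∈{3}] r6c5 has the single candidate 3, so r6c5=3.
Step 12. [r2c3∈{4}] r2c3 has the single candidate 4 ⇒ r2c3=4.
Step 13. [r4c6∈{2}] r4c6 is down to just 2 ⇒ r4c6=2.
Step 14. [r5c4∈{5}] r5c4's peers cover all but 5, so r5c4=5.
Step 15. [r4c4∈{6}] r4c4's peers cover all but 6, so r4c4=6.
Step 16. [r5c5∈{4}] nothing but 4 survives at r5c5. So r5c5=4.
Step 17. [r5c1∈{2}] r5c1 is down to just 2. So r5c1=2.

Answer: 5 1 6 4 2 3 / 3 2 4 1 6 5 / 6 5 2 3 1 4 / 1 4 3 6 5 2 / 2 3 1 5 4 6 / 4 6 5 2 3 1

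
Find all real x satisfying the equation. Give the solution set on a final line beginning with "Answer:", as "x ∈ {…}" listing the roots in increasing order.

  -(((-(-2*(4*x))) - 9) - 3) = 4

Step 1. [-(((-(-2*(4*x))) - 9) - 3) = 4] LHS negated; negate both sides. So neg: ((-(-2*(4*x))) - 9) - 3 = -4.
Step 2. [((-(-2*(4*x))) - 9) - 3 = -4] peel the -3: add 3 from each side ⇒ sub: (-(-2*(4*x))) - 9 = -1.
Step 3. [(-(-2*(4*x))) - 9 = -1] the outer -9 inverts by adding 9. So sub: -(-2*(4*x)) = 8.
Step 4. [-(-2*(4*x)) = 8] LHS negated; negate both sides ⇒ neg: -2*(4*x) = -8.
Step 5. [-2*(4*x) = -8] divide by the outer -2 ⇒ div: 4*x = 4.
Step 6. [4*x = 4] divide by the outer 4 ⇒ div: x = 1.

Answer: x ∈ {1}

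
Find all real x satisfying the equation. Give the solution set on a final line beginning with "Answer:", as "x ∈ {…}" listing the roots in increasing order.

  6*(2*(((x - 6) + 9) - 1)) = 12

Step 1. [6*(2*(((x - 6) + 9) - 1)) = 12] LHS = 6·(…); ÷6 both sides. So div: 2*(((x - 6) + 9) - 1) = 2.
Step 2. [2*(((x - 6) + 9) - 1) = 2] 2 out front; divide by 2, so div: ((x - 6) + 9) - 1 = 1.
Step 3. [((x - 6) + 9) - 1 = 1] 1 comes off first (add 1). So sub: (x - 6) + 9 = 2.
Step 4. [(x - 6) + 9 = 2] subtract 9: x sits inside (… + 9), so sub: x - 6 = -7.
Step 5. [x - 6 = -7] peel the -6: add 6 from each side, so sub: x = -1.

Answer: x ∈ {-1}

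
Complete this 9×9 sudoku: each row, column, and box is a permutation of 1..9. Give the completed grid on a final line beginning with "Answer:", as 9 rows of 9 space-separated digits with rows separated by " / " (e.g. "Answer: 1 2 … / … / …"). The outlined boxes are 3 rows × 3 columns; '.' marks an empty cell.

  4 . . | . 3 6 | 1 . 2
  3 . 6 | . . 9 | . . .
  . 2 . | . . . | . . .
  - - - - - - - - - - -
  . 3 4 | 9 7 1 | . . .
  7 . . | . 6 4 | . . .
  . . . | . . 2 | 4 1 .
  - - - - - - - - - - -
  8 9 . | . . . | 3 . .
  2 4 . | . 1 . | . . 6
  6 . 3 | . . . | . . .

Step 1. [r4c1∈{5}] only 5 remains possible at r4c1, so r4c1=5.
Step 2. [r4c9∈{8}] nothing but 8 survives at r4c9. So r4c9=8.
Step 3. [r6c9∈{3,5,7,9}] r6c9 is the only open cell in row 6 admitting 7. So r6c9=7.
Step 4. [r9c5∈{2,4,5,8,9}] r9c5 is the only open cell in col 5 admitting 9, so r9c5=9.
Step 5. [r5c3∈{1,2,8,9}] in col 3, 2 fits only at r5c3 ⇒ r5c3=2.
Step 6. [r6c4∈{3,5,8}] row 6 places 3 nowhere but r6c4, so r6c4=3.
Step 7. [r6c5∈{5,8}] r6c5 is the only open cell in row 6 admitting 5, so r6c5=5.
Step 8. [r5c4∈{8}] r5c4 is down to just 8, so r5c4=8.
Step 9. [r7c4∈{2,4,5,6,7}] 6 has one home in row 7: r7c4 ⇒ r7c4=6.
Step 10. [r3c1∈{1,9}] in col 1, 1 fits only at r3c1. So r3c1=1.
Step 11. [r2c4∈{1,2,4,5,7}] across row 2, 1 lands solely at r2c4. So r2c4=1.
Step 12. [r9c4∈{2,4,5,7}] r9c4 is the only open cell in col 4 admitting 2, so r9c4=2.
Step 13. [r3c4∈{4,5,7}] in col 4, 4 fits only at r3c4, so r3c4=4.
Step 14. [r3c5∈{8}] r3c5 is down to just 8, so r3c5=8.
Step 15. [r7c8∈{2,4,5,7}] across row 7, 2 lands solely at r7c8 ⇒ r7c8=2.
Step 16. [r7c3∈{1,5,7}] r7c3 is the only open cell in col 3 admitting 1, so r7c3=1.
Step 17. [r7c6∈{5,7}] row 7 places 7 nowhere but r7c6 ⇒ r7c6=7.
Step 18. [r7c9∈{4,5}] across row 7, 5 lands solely at r7c9, so r7c9=5.
Step 19. [r3c6∈{5}] r3c6 is down to just 5 ⇒ r3c6=5.
Step 20. [r9c2∈{5,7}] 5 has one home in row 9: r9c2 ⇒ r9c2=5.
Step 21. [r8c3∈{7}] r8c3 has the single candidate 7 ⇒ r8c3=7.
Step 22. [r3c3∈{9}] nothing but 9 survives at r3c3 ⇒ r3c3=9.
Step 23. [r1c8∈{5,7,8,9}] in row 1, 9 fits only at r1c8, so r1c8=9.
Step 24. [r8c8∈{8}] r8c8 is down to just 8. So r8c8=8.
Step 25. [r2c7∈{5,7,8}] r2c7 is the only open cell in col 7 admitting 8 ⇒ r2c7=8.
Step 26. [r2c8∈{4,5,7}] 5 has one home in row 2: r2c8. So r2c8=5.
Step 27. [r4c8∈{6}] r4c8 has the single candidate 6. So r4c8=6.
Step 28. [r5c8∈{3}] nothing but 3 survives at r5c8. So r5c8=3.
Step 29. [r6c3∈{8}] r6c3 is down to just 8, so r6c3=8.
Step 30. [r9c7∈{7}] only 7 remains possible at r9c7, so r9c7=7.
Step 31. [r2c2∈{7}] r2c2 is down to just 7, so r2c2=7.
Step 32. [r2c9∈{4}] nothing but 4 survives at r2c9. So r2c9=4.
Step 33. [r8c7∈{9}] r8c7 is down to just 9. So r8c7=9.
Step 34. [r9c9∈{1}] r9c9 is down to just 1. So r9c9=1.
Step 35. [r1c4∈{7}] only 7 remains possible at r1c4 ⇒ r1c4=7.
Step 36. [r5c7∈{5}] r5c7 has the single candidate 5. So r5c7=5.
Step 37. [r1c3∈{5}] r1c3 has the single candidate 5, so r1c3=5.
Step 38. [r1c2∈{8}] r1c2 has the single candidate 8. So r1c2=8.
Step 39. [r5c2∈{1}] only 1 remains possible at r5c2 ⇒ r5c2=1.
Step 40. [r9c8∈{4}] r9c8's peers cover all but 4 ⇒ r9c8=4.
Step 41. [r5c9∈{9}] r5c9 has the single candidate 9. So r5c9=9.
Step 42. [r8c4∈{5}] r8c4 has the single candidate 5. So r8c4=5.
Step 43. [r3c9∈{3}] r3c9's peers cover all but 3. So r3c9=3.
Step 44. [r4c7∈{2}] only 2 remains possible at r4c7. So r4c7=2.
Step 45. [r6c2∈{6}] only 6 remains possible at r6c2, so r6c2=6.
Step 46. [r7c5∈{4}] r7c5 has the single candidate 4, so r7c5=4.
Step 47. [r2c5∈{2}] r2c5 has the single candidate 2 ⇒ r2c5=2.
Step 48. [r6c1∈{9}] r6c1's peers cover all but 9 ⇒ r6c1=9.
Step 49. [r8c6∈{3}] r8c6's peers cover all but 3 ⇒ r8c6=3.
Step 50. [r9c6∈{8}] nothing but 8 survives at r9c6. So r9c6=8.
Step 51. [r3c8∈{7}] r3c8 is down to just 7 ⇒ r3c8=7.
Step 52. [r3c7∈{6}] only 6 remains possible at r3c7 ⇒ r3c7=6.

Answer: 4 8 5 7 3 6 1 9 2 / 3 7 6 1 2 9 8 5 4 / 1 2 9 4 8 5 6 7 3 / 5 3 4 9 7 1 2 6 8 / 7 1 2 8 6 4 5 3 9 / 9 6 8 3 5 2 4 1 7 / 8 9 1 6 4 7 3 2 5 / 2 4 7 5 1 3 9 8 6 / 6 5 3 2 9 8 7 4 1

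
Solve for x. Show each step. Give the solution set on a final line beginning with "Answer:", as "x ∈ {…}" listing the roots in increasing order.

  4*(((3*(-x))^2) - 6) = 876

Step 1. [4*(((3*(-x))^2) - 6) = 876] leading coefficient 4: divide by 4 ⇒ div: ((3*(-x))^2) - 6 = 219.
Step 2. [((3*(-x))^2) - 6 = 219] peel the -6: add 6 from each side ⇒ sub: (3*(-x))^2 = 225.
Step 3. [(3*(-x))^2 = 225] 225 ≥ 0, LHS is (·)² — take ±√. So sqrt: 3*(-x) = 15 or -15.
Step 4. [3*(-x) = 15 or -15] 3·(inner) — divide through by 3. So div: -x = 5 or -5.
Step 5. [-x = 5 or -5] leading − — multiply by −1, so neg: x = -5 or 5.

Answer: x ∈ {-5, 5}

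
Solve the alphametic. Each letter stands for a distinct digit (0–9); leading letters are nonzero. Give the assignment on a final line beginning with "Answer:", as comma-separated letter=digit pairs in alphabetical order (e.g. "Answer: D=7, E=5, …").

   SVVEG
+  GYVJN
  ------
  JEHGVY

Step 1. [J] the sum has 6 digits but both addends have 5; that extra leading digit J is the final carry, namely 1, so J=1.
Step 2. [col 1: G + N ≡ Y (mod 10)] several values work for Y in column 1 (G + N ≡ Y (mod 10), carry-in 0); try Y=3. So Y=3.
Step 3. [col 1: G + N ≡ Y (mod 10)] column 1 (G + N ≡ Y (mod 10), carry-in 0) doesn't pin G yet; pick G=4 and continue ⇒ G=4.
Step 4. [col 1: G + N ≡ Y (mod 10)] from column 1 (G=4, Y=3, carry-in 0, digits 1,3,4 already taken and all letters distinct): N must equal 9. So N=9.
Step 5. [col 2: E + J ≡ V (mod 10)] several values work for E in column 2 (E + J ≡ V (mod 10), carry-in 1); try E=0 ⇒ E=0.
Step 6. [col 2: E + J ≡ V (mod 10)] from column 2 (E=0, J=1, carry-in 1, digits 0,1,3,4,9 already taken and all letters distinct): V must equal 2. So V=2.
Step 7. [col 4: V + Y ≡ H (mod 10)] column 4 reads V+Y+carry(0)=H with V=2, Y=3; with digits 0,1,2,3,4,9 already taken and all letters distinct, the only value for H is 5. So H=5.
Step 8. [col 5: S + G ≡ E (mod 10)] from column 5 (G=4, E=0, carry-in 0, digits 0,1,2,3,4,5,9 already taken and all letters distinct): S must equal 6. So S=6.

Answer: E=0, G=4, H=5, J=1, N=9, S=6, V=2, Y=3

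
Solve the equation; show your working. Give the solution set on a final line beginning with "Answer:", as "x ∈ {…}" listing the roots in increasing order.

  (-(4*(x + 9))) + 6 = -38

Step 1. [(-(4*(x + 9))) + 6 = -38] 6 comes off first (subtract 6), so sub: -(4*(x + 9)) = -44.
Step 2. [-(4*(x + 9)) = -44] leading − — multiply by −1. So neg: 4*(x + 9) = 44.
Step 3. [4*(x + 9) = 44] leading coefficient 4: divide by 4 ⇒ div: x + 9 = 11.
Step 4. [x + 9 = 11] peel the +9: subtract 9 from each side ⇒ sub: x = 2.

Answer: x ∈ {2}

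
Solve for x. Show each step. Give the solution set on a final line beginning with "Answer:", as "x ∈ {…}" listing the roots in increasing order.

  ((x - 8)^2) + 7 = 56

Step 1. [((x - 8)^2) + 7 = 56] peel the +7: subtract 7 from each side. So sub: (x - 8)^2 = 49.
Step 2. [(x - 8)^2 = 49] LHS squared, RHS 49 ≥ 0: apply √ (±), so sqrt: x - 8 = 7 or -7.
Step 3. [x - 8 = 7 or -7] the outer -8 inverts by adding 8 ⇒ sub: x = 15 or 1.

Answer: x ∈ {1, 15}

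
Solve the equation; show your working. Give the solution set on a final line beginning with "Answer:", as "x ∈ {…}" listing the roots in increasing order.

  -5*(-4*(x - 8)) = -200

Step 1. [-5*(-4*(x - 8)) = -200] -5 out front; divide by -5, so div: -4*(x - 8) = 40.
Step 2. [-4*(x - 8) = 40] divide by the outer -4. So div: x - 8 = -10.
Step 3. [x - 8 = -10] -8 is outermost — add 8 both sides, so sub: x = -2.

Answer: x ∈ {-2}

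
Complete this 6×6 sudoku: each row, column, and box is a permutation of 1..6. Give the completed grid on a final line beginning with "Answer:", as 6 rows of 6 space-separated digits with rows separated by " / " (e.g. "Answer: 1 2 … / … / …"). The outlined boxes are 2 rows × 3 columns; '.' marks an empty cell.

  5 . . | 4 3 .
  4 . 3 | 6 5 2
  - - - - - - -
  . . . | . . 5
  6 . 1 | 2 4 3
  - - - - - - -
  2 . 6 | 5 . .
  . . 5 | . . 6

Step 1. [r6c1∈{1,3}] in col 1, 1 fits only at r6c1 ⇒ r6c1=1.
Step 2. [r6c2∈{3,4}] in row 6, 4 fits only at r6c2, so r6c2=4.
Step 3. [r1c2∈{1,2,6}] in row 1, 6 fits only at r1c2 ⇒ r1c2=6.
Step 4. [r5c5∈{1}] only 1 remains possible at r5c5 ⇒ r5c5=1.
Step 5. [r3c2∈{2,3}] col 2 places 2 nowhere but r3c2 ⇒ r3c2=2.
Step 6. [r5c6∈{4}] r5c6's peers cover all but 4 ⇒ r5c6=4.
Step 7. [r4c2∈{5}] nothing but 5 survives at r4c2 ⇒ r4c2=5.
Step 8. [r5c2∈{3}] r5c2's peers cover all but 3. So r5c2=3.
Step 9. [r3c3∈{4}] r3c3 has the single candidate 4, so r3c3=4.
Step 10. [r2c2∈{1}] nothing but 1 survives at r2c2, so r2c2=1.
Step 11. [r6c4∈{3}] nothing but 3 survives at r6c4 ⇒ r6c4=3.
Step 12. [r3c1∈{3}] r3c1 is down to just 3, so r3c1=3.
Step 13. [r3c4∈{1}] r3c4's peers cover all but 1, so r3c4=1.
Step 14. [r3c5∈{6}] only 6 remains possible at r3c5, so r3c5=6.
Step 15. [r6c5∈{2}] only 2 remains possible at r6c5 ⇒ r6c5=2.
Step 16. [r1c3∈{2}] r1c3's peers cover all but 2 ⇒ r1c3=2.
Step 17. [r1c6∈{1}] r1c6's peers cover all but 1 ⇒ r1c6=1.

Answer: 5 6 2 4 3 1 / 4 1 3 6 5 2 / 3 2 4 1 6 5 / 6 5 1 2 4 3 / 2 3 6 5 1 4 / 1 4 5 3 2 6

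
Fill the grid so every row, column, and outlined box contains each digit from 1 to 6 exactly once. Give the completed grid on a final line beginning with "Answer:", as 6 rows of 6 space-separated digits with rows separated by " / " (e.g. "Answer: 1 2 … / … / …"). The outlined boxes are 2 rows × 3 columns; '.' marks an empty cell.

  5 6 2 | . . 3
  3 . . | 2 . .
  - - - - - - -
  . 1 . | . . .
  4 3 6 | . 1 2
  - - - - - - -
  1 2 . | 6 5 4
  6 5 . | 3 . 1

Step 1. [r1c5∈{4}] nothing but 4 survives at r1c5, so r1c5=4.
Step 2. [r3c3∈{5}] r3c3's peers cover all but 5. So r3c3=5.
Step 3. [r2c5∈{6}] nothing but 6 survives at r2c5 ⇒ r2c5=6.
Step 4. [r2c3∈{1,4}] across row 2, 1 lands solely at r2c3 ⇒ r2c3=1.
Step 5. [r1c4∈{1}] r1c4's peers cover all but 1. So r1c4=1.
Step 6. [r4c4∈{5}] r4c4 has the single candidate 5, so r4c4=5.
Step 7. [r5c3∈{3}] r5c3 is down to just 3, so r5c3=3.
Step 8. [r6c3∈{4}] only 4 remains possible at r6c3. So r6c3=4.
Step 9. [r3c5∈{3}] r3c5's peers cover all but 3, so r3c5=3.
Step 10. [r6c5∈{2}] only 2 remains possible at r6c5 ⇒ r6c5=2.
Step 11. [r2c6∈{5}] nothing but 5 survives at r2c6, so r2c6=5.
Step 12. [r3c6∈{6}] only 6 remains possible at r3c6. So r3c6=6.
Step 13. [r2c2∈{4}] r2c2's peers cover all but 4 ⇒ r2c2=4.
Step 14. [r3c1∈{2}] only 2 remains possible at r3c1 ⇒ r3c1=2.
Step 15. [r3c4∈{4}] nothing but 4 survives at r3c4 ⇒ r3c4=4.

Answer: 5 6 2 1 4 3 / 3 4 1 2 6 5 / 2 1 5 4 3 6 / 4 3 6 5 1 2 / 1 2 3 6 5 4 / 6 5 4 3 2 1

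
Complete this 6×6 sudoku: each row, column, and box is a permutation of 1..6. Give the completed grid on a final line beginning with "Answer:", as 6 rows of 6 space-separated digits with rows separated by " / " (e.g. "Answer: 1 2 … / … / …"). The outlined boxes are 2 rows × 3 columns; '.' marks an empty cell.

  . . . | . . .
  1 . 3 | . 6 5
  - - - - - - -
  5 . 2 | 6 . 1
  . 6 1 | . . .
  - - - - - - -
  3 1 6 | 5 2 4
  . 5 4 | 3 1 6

Step 1. [r4c1∈{4}] r4c1 has the single candidate 4 ⇒ r4c1=4.
Step 2. [r4c4∈{2}] nothing but 2 survives at r4c4. So r4c4=2.
Step 3. [r2c2∈{2,4}] r2c2 is the only open cell in row 2 admitting 2, so r2c2=2.
Step 4. [r4c6∈{3}] r4c6 has the single candidate 3, so r4c6=3.
Step 5. [r2c4∈{4}] r2c4's peers cover all but 4 ⇒ r2c4=4.
Step 6. [r3c2∈{3}] r3c2 is down to just 3. So r3c2=3.
Step 7. [r1c5∈{3}] nothing but 3 survives at r1c5 ⇒ r1c5=3.
Step 8. [r3c5∈{4}] r3c5's peers cover all but 4, so r3c5=4.
Step 9. [r1c6∈{2}] nothing but 2 survives at r1c6. So r1c6=2.
Step 10. [r6c1∈{2}] only 2 remains possible at r6c1 ⇒ r6c1=2.
Step 11. [r4c5∈{5}] nothing but 5 survives at r4c5 ⇒ r4c5=5.
Step 12. [r1c3∈{5}] only 5 remains possible at r1c3, so r1c3=5.
Step 13. [r1c2∈{4}] r1c2 is down to just 4. So r1c2=4.
Step 14. [r1c1∈{6}] r1c1's peers cover all but 6 ⇒ r1c1=6.
Step 15. [r1c4∈{1}] r1c4's peers cover all but 1 ⇒ r1c4=1.

Answer: 6 4 5 1 3 2 / 1 2 3 4 6 5 / 5 3 2 6 4 1 / 4 6 1 2 5 3 / 3 1 6 5 2 4 / 2 5 4 3 1 6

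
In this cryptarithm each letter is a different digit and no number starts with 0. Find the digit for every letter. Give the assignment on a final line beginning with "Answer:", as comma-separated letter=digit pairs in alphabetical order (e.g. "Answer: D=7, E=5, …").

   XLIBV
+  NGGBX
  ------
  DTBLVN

Step 1. [col 1: V + X ≡ N (mod 10)] X=9 is one option consistent with column 1 (V + X ≡ N (mod 10), carry-in 0) — take it ⇒ X=9.
Step 2. [D] adding two 5-digit numbers gives at most 5+1 digits, and here it does — D is that final carry and must be 1, so D=1.
Step 3. [col 1: V + X ≡ N (mod 10)] no forcing yet in column 1 (carry-in 0); N=6 is free and consistent — try it. So N=6.
Step 4. [col 1: V + X ≡ N (mod 10)] column 1 reads V+X+carry(0)=N with X=9, N=6; with digits 1,6,9 already taken and all letters distinct, the only value for V is 7 ⇒ V=7.
Step 5. [col 2: B + B ≡ V (mod 10)] several values work for B in column 2 (B + B ≡ V (mod 10), carry-in 1); try B=3 ⇒ B=3.
Step 6. [col 3: I + G ≡ L (mod 10)] several values work for G in column 3 (I + G ≡ L (mod 10), carry-in 0); try G=2 ⇒ G=2.
Step 7. [col 3: I + G ≡ L (mod 10)] from column 3 (G=2, carry-in 0, digits 1,2,3,6,7,9 already taken and all letters distinct): I must equal 8. So I=8.
Step 8. [col 3: I + G ≡ L (mod 10)] in column 3 we have I+G≡L with carry-in 0; given I=8, G=2 and digits 1,2,3,6,7,8,9 already taken and all letters distinct, that pins L to 0, so L=0.
Step 9. [col 5: X + N ≡ T (mod 10)] column 5: given X=9, N=6, carry-in 0, and digits 0,1,2,3,6,7,8,9 already taken and all letters distinct, X+N≡T (mod 10) forces T=5 ⇒ T=5.

Answer: B=3, D=1, G=2, I=8, L=0, N=6, T=5, V=7, X=9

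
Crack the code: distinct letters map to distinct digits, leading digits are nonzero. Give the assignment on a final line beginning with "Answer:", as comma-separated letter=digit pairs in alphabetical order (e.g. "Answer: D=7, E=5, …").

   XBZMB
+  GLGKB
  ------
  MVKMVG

Step 1. [M] M is the leading digit of a 6-digit sum of two 5-digit numbers; the final carry is exactly 1, so M=1.
Step 2. [col 1: B + B ≡ G (mod 10)] column 1 (B + B ≡ G (mod 10), carry-in 0) doesn't pin B yet; pick B=8 and continue, so B=8.
Step 3. [col 1: B + B ≡ G (mod 10)] column 1: given B=8, carry-in 0, and digits 1,8 already taken and all letters distinct, B+B≡G (mod 10) forces G=6. So G=6.
Step 4. [col 2: M + K ≡ V (mod 10)] several values work for V in column 2 (M + K ≡ V (mod 10), carry-in 1); try V=4. So V=4.
Step 5. [col 2: M + K ≡ V (mod 10)] column 2: given M=1, V=4, carry-in 1, and digits 1,4,6,8 already taken and all letters distinct, M+K≡V (mod 10) forces K=2, so K=2.
Step 6. [col 3: Z + G ≡ M (mod 10)] from column 3 (G=6, M=1, carry-in 0, digits 1,2,4,6,8 already taken and all letters distinct): Z must equal 5, so Z=5.
Step 7. [col 4: B + L ≡ K (mod 10)] column 4 reads B+L+carry(1)=K with B=8, K=2; with digits 1,2,4,5,6,8 already taken and all letters distinct, the only value for L is 3. So L=3.
Step 8. [col 5: X + G ≡ V (mod 10)] column 5 reads X+G+carry(1)=V with G=6, V=4; with digits 1,2,3,4,5,6,8 already taken and all letters distinct, the only value for X is 7 ⇒ X=7.

Answer: B=8, G=6, K=2, L=3, M=1, V=4, X=7, Z=5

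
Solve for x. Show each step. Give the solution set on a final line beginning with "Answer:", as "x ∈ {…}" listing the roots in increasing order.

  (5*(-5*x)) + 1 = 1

Step 1. [(5*(-5*x)) + 1 = 1] peel the +1: subtract 1 from each side ⇒ sub: 5*(-5*x) = 0.
Step 2. [5*(-5*x) = 0] 5·(inner) — divide through by 5 ⇒ div: -5*x = 0.
Step 3. [-5*x = 0] leading coefficient -5: divide by -5, so div: x = 0.

Answer: x ∈ {0}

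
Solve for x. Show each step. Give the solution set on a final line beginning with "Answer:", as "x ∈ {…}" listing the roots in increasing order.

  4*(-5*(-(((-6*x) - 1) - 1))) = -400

Step 1. [4*(-5*(-(((-6*x) - 1) - 1))) = -400] divide by the outer 4 ⇒ div: -5*(-(((-6*x) - 1) - 1)) = -100.
Step 2. [-5*(-(((-6*x) - 1) - 1)) = -100] -5·(inner) — divide through by -5. So div: -(((-6*x) - 1) - 1) = 20.
Step 3. [-(((-6*x) - 1) - 1) = 20] LHS negated; negate both sides, so neg: ((-6*x) - 1) - 1 = -20.
Step 4. [((-6*x) - 1) - 1 = -20] the outer -1 inverts by adding 1, so sub: (-6*x) - 1 = -19.
Step 5. [(-6*x) - 1 = -19] -1 is outermost — add 1 both sides ⇒ sub: -6*x = -18.
Step 6. [-6*x = -18] leading coefficient -6: divide by -6. So div: x = 3.

Answer: x ∈ {3}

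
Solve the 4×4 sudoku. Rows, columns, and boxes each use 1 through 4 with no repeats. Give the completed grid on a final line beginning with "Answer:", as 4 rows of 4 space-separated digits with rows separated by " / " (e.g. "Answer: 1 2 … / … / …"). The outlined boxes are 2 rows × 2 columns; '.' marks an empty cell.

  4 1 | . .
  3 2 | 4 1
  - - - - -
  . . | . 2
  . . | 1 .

Step 1. [r3c3∈{3}] nothing but 3 survives at r3c3, so r3c3=3.
Step 2. [r4c4∈{4}] nothing but 4 survives at r4c4 ⇒ r4c4=4.
Step 3. [r1c3∈{2}] r1c3 is down to just 2. So r1c3=2.
Step 4. [r1c4∈{3}] only 3 remains possible at r1c4. So r1c4=3.
Step 5. [r4c2∈{3}] nothing but 3 survives at r4c2 ⇒ r4c2=3.
Step 6. [r3c1∈{1}] r3c1's peers cover all but 1, so r3c1=1.
Step 7. [r4c1∈{2}] r4c1's peers cover all but 2 ⇒ r4c1=2.
Step 8. [r3c2∈{4}] r3c2's peers cover all but 4. So r3c2=4.

Answer: 4 1 2 3 / 3 2 4 1 / 1 4 3 2 / 2 3 1 4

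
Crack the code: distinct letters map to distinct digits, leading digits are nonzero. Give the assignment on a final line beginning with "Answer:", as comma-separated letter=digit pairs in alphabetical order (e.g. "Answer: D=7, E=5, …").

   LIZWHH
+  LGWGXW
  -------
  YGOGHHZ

Step 1. [col 1: H + W ≡ Z (mod 10)] several values work for H in column 1 (H + W ≡ Z (mod 10), carry-in 0); try H=4 ⇒ H=4.
Step 2. [col 1: H + W ≡ Z (mod 10)] several values work for W in column 1 (H + W ≡ Z (mod 10), carry-in 0); try W=6. So W=6.
Step 3. [Y] the sum has 7 digits but both addends have 6; that extra leading digit Y is the final carry, namely 1, so Y=1.
Step 4. [col 1: H + W ≡ Z (mod 10)] column 1 reads H+W+carry(0)=Z with H=4, W=6; with digits 1,4,6 already taken and all letters distinct, the only value for Z is 0 ⇒ Z=0.
Step 5. [col 2: H + X ≡ H (mod 10)] column 2 reads H+X+carry(1)=H with H=4; with digits 0,1,4,6 already taken and all letters distinct, the only value for X is 9. So X=9.
Step 6. [col 3: W + G ≡ H (mod 10)] column 3 reads W+G+carry(1)=H with W=6, H=4; with digits 0,1,4,6,9 already taken and all letters distinct, the only value for G is 7. So G=7.
Step 7. [col 5: I + G ≡ O (mod 10)] O=2 is one option consistent with column 5 (I + G ≡ O (mod 10), carry-in 0) — take it ⇒ O=2.
Step 8. [col 5: I + G ≡ O (mod 10)] column 5 reads I+G+carry(0)=O with G=7, O=2; with digits 0,1,2,4,6,7,9 already taken and all letters distinct, the only value for I is 5. So I=5.
Step 9. [col 6: L + L ≡ G (mod 10)] several values work for L in column 6 (L + L ≡ G (mod 10), carry-in 1); try L=8. So L=8.

Answer: G=7, H=4, I=5, L=8, O=2, W=6, X=9, Y=1, Z=0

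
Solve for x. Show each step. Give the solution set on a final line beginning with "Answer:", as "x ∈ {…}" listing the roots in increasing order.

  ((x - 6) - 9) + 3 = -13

Step 1. [((x - 6) - 9) + 3 = -13] 3 comes off first (subtract 3) ⇒ sub: (x - 6) - 9 = -16.
Step 2. [(x - 6) - 9 = -16] the outer -9 inverts by adding 9, so sub: x - 6 = -7.
Step 3. [x - 6 = -7] peel the -6: add 6 from each side. So sub: x = -1.

Answer: x ∈ {-1}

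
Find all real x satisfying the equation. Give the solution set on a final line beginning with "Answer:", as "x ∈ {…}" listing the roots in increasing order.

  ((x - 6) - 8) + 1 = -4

Step 1. [((x - 6) - 8) + 1 = -4] peel the +1: subtract 1 from each side ⇒ sub: (x - 6) - 8 = -5.
Step 2. [(x - 6) - 8 = -5] -8 is outermost — add 8 both sides. So sub: x - 6 = 3.
Step 3. [x - 6 = 3] add 6: x sits inside (… - 6). So sub: x = 9.

Answer: x ∈ {9}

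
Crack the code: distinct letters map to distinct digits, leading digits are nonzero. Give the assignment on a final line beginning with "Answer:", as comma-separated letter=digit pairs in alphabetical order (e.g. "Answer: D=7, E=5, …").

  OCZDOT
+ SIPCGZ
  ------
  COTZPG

Step 1. [col 1: T + Z ≡ G (mod 10)] no forcing yet in column 1 (carry-in 0); Z=8 is free and consistent — try it, so Z=8.
Step 2. [col 1: T + Z ≡ G (mod 10)] no forcing yet in column 1 (carry-in 0); T=1 is free and consistent — try it, so T=1.
Step 3. [col 1: T + Z ≡ G (mod 10)] column 1 reads T+Z+carry(0)=G with T=1, Z=8; with digits 1,8 already taken and all letters distinct, the only value for G is 9. So G=9.
Step 4. [col 2: O + G ≡ P (mod 10)] column 2 (O + G ≡ P (mod 10), carry-in 0) doesn't pin O yet; pick O=4 and continue. So O=4.
Step 5. [col 2: O + G ≡ P (mod 10)] from column 2 (O=4, G=9, carry-in 0, digits 1,4,8,9 already taken and all letters distinct): P must equal 3. So P=3.
Step 6. [col 3: D + C ≡ Z (mod 10)] column 3 (D + C ≡ Z (mod 10), carry-in 1) doesn't pin D yet; pick D=0 and continue, so D=0.
Step 7. [col 3: D + C ≡ Z (mod 10)] from column 3 (D=0, Z=8, carry-in 1, digits 0,1,3,4,8,9 already taken and all letters distinct): C must equal 7 ⇒ C=7.
Step 8. [col 5: C + I ≡ O (mod 10)] in column 5 we have C+I≡O with carry-in 1; given C=7, O=4 and digits 0,1,3,4,7,8,9 already taken and all letters distinct, that pins I to 6. So I=6.
Step 9. [col 6: O + S ≡ C (mod 10)] column 6: given O=4, C=7, carry-in 1, and digits 0,1,3,4,6,7,8,9 already taken and all letters distinct, O+S≡C (mod 10) forces S=2, so S=2.

Answer: C=7, D=0, G=9, I=6, O=4, P=3, S=2, T=1, Z=8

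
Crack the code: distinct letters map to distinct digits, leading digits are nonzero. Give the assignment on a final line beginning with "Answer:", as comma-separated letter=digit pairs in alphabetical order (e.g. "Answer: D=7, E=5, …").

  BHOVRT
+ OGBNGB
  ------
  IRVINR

Step 1. [col 1: T + B ≡ R (mod 10)] several values work for B in column 1 (T + B ≡ R (mod 10), carry-in 0); try B=2, so B=2.
Step 2. [col 1: T + B ≡ R (mod 10)] several values work for R in column 1 (T + B ≡ R (mod 10), carry-in 0); try R=1. So R=1.
Step 3. [col 1: T + B ≡ R (mod 10)] in column 1 we have T+B≡R with carry-in 0; given B=2, R=1 and digits 1,2 already taken and all letters distinct, that pins T to 9 ⇒ T=9.
Step 4. [col 2: R + G ≡ N (mod 10)] N=0 is one option consistent with column 2 (R + G ≡ N (mod 10), carry-in 1) — take it, so N=0.
Step 5. [col 2: R + G ≡ N (mod 10)] column 2: given R=1, N=0, carry-in 1, and digits 0,1,2,9 already taken and all letters distinct, R+G≡N (mod 10) forces G=8 ⇒ G=8.
Step 6. [col 3: V + N ≡ I (mod 10)] I=7 is one option consistent with column 3 (V + N ≡ I (mod 10), carry-in 1) — take it. So I=7.
Step 7. [col 3: V + N ≡ I (mod 10)] in column 3 we have V+N≡I with carry-in 1; given N=0, I=7 and digits 0,1,2,7,8,9 already taken and all letters distinct, that pins V to 6, so V=6.
Step 8. [col 4: O + B ≡ V (mod 10)] column 4 reads O+B+carry(0)=V with B=2, V=6; with digits 0,1,2,6,7,8,9 already taken and all letters distinct, the only value for O is 4, so O=4.
Step 9. [col 5: H + G ≡ R (mod 10)] column 5 reads H+G+carry(0)=R with G=8, R=1; with digits 0,1,2,4,6,7,8,9 already taken and all letters distinct, the only value for H is 3, so H=3.

Answer: B=2, G=8, H=3, I=7, N=0, O=4, R=1, T=9, V=6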